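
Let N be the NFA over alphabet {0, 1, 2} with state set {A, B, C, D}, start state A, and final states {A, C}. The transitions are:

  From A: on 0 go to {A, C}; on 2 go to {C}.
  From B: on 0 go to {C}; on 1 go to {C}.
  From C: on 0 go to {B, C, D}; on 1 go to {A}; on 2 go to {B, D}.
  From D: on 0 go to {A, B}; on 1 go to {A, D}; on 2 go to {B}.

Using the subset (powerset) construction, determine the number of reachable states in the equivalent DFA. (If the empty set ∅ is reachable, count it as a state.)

12

Start state of the DFA: {A}.
{A} --0--> {A, C}  [new]
{A} --1--> ∅  [new]
{A} --2--> {C}  [new]
{A, C} --0--> {A, B, C, D}  [new]
{A, C} --1--> {A}  [seen]
{A, C} --2--> {B, C, D}  [new]
∅ --0--> ∅  [seen]
∅ --1--> ∅  [seen]
∅ --2--> ∅  [seen]
{C} --0--> {B, C, D}  [seen]
{C} --1--> {A}  [seen]
{C} --2--> {B, D}  [new]
{A, B, C, D} --0--> {A, B, C, D}  [seen]
{A, B, C, D} --1--> {A, C, D}  [new]
{A, B, C, D} --2--> {B, C, D}  [seen]
{B, C, D} --0--> {A, B, C, D}  [seen]
{B, C, D} --1--> {A, C, D}  [seen]
{B, C, D} --2--> {B, D}  [seen]
{B, D} --0--> {A, B, C}  [new]
{B, D} --1--> {A, C, D}  [seen]
{B, D} --2--> {B}  [new]
{A, C, D} --0--> {A, B, C, D}  [seen]
{A, C, D} --1--> {A, D}  [new]
{A, C, D} --2--> {B, C, D}  [seen]
{A, B, C} --0--> {A, B, C, D}  [seen]
{A, B, C} --1--> {A, C}  [seen]
{A, B, C} --2--> {B, C, D}  [seen]
{B} --0--> {C}  [seen]
{B} --1--> {C}  [seen]
{B} --2--> ∅  [seen]
{A, D} --0--> {A, B, C}  [seen]
{A, D} --1--> {A, D}  [seen]
{A, D} --2--> {B, C}  [new]
{B, C} --0--> {B, C, D}  [seen]
{B, C} --1--> {A, C}  [seen]
{B, C} --2--> {B, D}  [seen]
Reachable DFA states: {A}, {A, C}, ∅, {C}, {A, B, C, D}, {B, C, D}, {B, D}, {A, C, D}, {A, B, C}, {B}, {A, D}, {B, C}.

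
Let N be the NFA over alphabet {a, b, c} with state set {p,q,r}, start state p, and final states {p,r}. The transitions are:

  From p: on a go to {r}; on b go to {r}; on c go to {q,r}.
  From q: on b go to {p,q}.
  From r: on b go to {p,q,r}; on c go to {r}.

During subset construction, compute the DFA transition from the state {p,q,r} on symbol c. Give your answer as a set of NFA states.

{q,r}

δ(p,c) = {q,r}; δ(q,c) = ∅; δ(r,c) = {r}.
Union: {q,r}.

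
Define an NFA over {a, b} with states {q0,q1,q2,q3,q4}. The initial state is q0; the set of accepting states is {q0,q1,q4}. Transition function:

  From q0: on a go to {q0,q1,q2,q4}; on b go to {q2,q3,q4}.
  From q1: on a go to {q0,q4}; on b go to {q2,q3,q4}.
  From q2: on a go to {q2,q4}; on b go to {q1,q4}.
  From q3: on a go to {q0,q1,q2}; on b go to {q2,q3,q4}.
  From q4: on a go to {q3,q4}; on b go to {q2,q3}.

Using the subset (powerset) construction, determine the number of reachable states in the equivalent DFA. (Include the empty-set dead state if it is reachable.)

5

Start state of the DFA: {q0}.
{q0} --a--> {q0,q1,q2,q4}  [new]
{q0} --b--> {q2,q3,q4}  [new]
{q0,q1,q2,q4} --a--> {q0,q1,q2,q3,q4}  [new]
{q0,q1,q2,q4} --b--> {q1,q2,q3,q4}  [new]
{q2,q3,q4} --a--> {q0,q1,q2,q3,q4}  [seen]
{q2,q3,q4} --b--> {q1,q2,q3,q4}  [seen]
{q0,q1,q2,q3,q4} --a--> {q0,q1,q2,q3,q4}  [seen]
{q0,q1,q2,q3,q4} --b--> {q1,q2,q3,q4}  [seen]
{q1,q2,q3,q4} --a--> {q0,q1,q2,q3,q4}  [seen]
{q1,q2,q3,q4} --b--> {q1,q2,q3,q4}  [seen]
Reachable DFA states: {q0}, {q0,q1,q2,q4}, {q2,q3,q4}, {q0,q1,q2,q3,q4}, {q1,q2,q3,q4}.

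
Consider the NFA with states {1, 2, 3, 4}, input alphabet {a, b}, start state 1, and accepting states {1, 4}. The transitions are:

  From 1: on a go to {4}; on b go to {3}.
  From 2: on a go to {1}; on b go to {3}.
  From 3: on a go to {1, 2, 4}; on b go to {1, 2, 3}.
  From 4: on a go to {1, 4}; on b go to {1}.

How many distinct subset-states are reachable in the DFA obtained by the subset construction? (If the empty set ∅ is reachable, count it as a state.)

7

Start state of the DFA: {1}.
{1} --a--> {4}  [new]
{1} --b--> {3}  [new]
{4} --a--> {1, 4}  [new]
{4} --b--> {1}  [seen]
{3} --a--> {1, 2, 4}  [new]
{3} --b--> {1, 2, 3}  [new]
{1, 4} --a--> {1, 4}  [seen]
{1, 4} --b--> {1, 3}  [new]
{1, 2, 4} --a--> {1, 4}  [seen]
{1, 2, 4} --b--> {1, 3}  [seen]
{1, 2, 3} --a--> {1, 2, 4}  [seen]
{1, 2, 3} --b--> {1, 2, 3}  [seen]
{1, 3} --a--> {1, 2, 4}  [seen]
{1, 3} --b--> {1, 2, 3}  [seen]
Reachable DFA states: {1}, {4}, {3}, {1, 4}, {1, 2, 4}, {1, 2, 3}, {1, 3}.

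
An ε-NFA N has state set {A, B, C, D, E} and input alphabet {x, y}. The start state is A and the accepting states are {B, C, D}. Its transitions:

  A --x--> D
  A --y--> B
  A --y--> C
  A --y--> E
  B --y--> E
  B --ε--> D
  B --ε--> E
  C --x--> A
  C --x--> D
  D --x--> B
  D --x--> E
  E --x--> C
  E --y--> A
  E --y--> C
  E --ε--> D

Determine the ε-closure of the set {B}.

{B, D, E}

Begin with {B}.
B →ε {D, E}; add D, E.
ε-closure = {B, D, E}.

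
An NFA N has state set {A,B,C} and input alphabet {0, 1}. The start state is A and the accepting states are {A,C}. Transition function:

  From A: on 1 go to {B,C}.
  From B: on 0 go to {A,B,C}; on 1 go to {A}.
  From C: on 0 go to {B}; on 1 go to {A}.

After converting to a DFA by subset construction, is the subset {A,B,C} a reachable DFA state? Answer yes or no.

Start state of the DFA: {A}.
{A} --0--> ∅  [new]
{A} --1--> {B,C}  [new]
∅ --0--> ∅  [seen]
∅ --1--> ∅  [seen]
{B,C} --0--> {A,B,C}  [new]
{B,C} --1--> {A}  [seen]
{A,B,C} --0--> {A,B,C}  [seen]
{A,B,C} --1--> {A,B,C}  [seen]
Reachable DFA states: {A}, ∅, {B,C}, {A,B,C}.
{A,B,C} is among them.

yes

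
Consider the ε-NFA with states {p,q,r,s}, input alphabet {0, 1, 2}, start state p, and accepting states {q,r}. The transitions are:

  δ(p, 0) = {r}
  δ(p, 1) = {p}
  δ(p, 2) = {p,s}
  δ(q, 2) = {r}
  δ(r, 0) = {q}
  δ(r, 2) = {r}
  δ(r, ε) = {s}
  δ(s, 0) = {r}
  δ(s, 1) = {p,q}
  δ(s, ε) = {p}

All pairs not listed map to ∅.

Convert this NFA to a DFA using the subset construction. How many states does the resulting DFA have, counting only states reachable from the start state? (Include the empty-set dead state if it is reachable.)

5

Start state of the DFA: {p} (ε-closure of the NFA start).
{p} --0--> {p,r,s}  [new]
{p} --1--> {p}  [seen]
{p} --2--> {p,s}  [new]
{p,r,s} --0--> {p,q,r,s}  [new]
{p,r,s} --1--> {p,q}  [new]
{p,r,s} --2--> {p,r,s}  [seen]
{p,s} --0--> {p,r,s}  [seen]
{p,s} --1--> {p,q}  [seen]
{p,s} --2--> {p,s}  [seen]
{p,q,r,s} --0--> {p,q,r,s}  [seen]
{p,q,r,s} --1--> {p,q}  [seen]
{p,q,r,s} --2--> {p,r,s}  [seen]
{p,q} --0--> {p,r,s}  [seen]
{p,q} --1--> {p}  [seen]
{p,q} --2--> {p,r,s}  [seen]
Reachable DFA states: {p}, {p,r,s}, {p,s}, {p,q,r,s}, {p,q}.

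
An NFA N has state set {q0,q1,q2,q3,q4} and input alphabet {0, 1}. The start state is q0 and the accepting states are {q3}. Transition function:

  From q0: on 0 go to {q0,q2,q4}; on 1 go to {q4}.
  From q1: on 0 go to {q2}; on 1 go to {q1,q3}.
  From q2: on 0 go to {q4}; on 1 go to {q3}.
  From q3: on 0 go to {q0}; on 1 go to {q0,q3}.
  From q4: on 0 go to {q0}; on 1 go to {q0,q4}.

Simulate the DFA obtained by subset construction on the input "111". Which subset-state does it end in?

{q0,q4}

Start: {q0}.
δ(q0,1) = {q4}.
Union: {q4}.
After 1: {q4}.
δ(q4,1) = {q0,q4}.
Union: {q0,q4}.
After 1: {q0,q4}.
δ(q0,1) = {q4}; δ(q4,1) = {q0,q4}.
Union: {q0,q4}.
After 1: {q0,q4}.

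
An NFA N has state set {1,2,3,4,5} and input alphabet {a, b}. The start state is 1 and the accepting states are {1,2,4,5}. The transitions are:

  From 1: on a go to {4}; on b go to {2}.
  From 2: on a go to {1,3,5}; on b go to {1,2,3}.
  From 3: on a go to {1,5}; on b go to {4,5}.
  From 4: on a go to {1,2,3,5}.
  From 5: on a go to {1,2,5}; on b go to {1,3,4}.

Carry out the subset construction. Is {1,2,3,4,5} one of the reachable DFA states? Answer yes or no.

yes

Start state of the DFA: {1}.
{1} --a--> {4}  [new]
{1} --b--> {2}  [new]
{4} --a--> {1,2,3,5}  [new]
{4} --b--> ∅  [new]
{2} --a--> {1,3,5}  [new]
{2} --b--> {1,2,3}  [new]
{1,2,3,5} --a--> {1,2,3,4,5}  [new]
{1,2,3,5} --b--> {1,2,3,4,5}  [seen]
∅ --a--> ∅  [seen]
∅ --b--> ∅  [seen]
{1,3,5} --a--> {1,2,4,5}  [new]
{1,3,5} --b--> {1,2,3,4,5}  [seen]
{1,2,3} --a--> {1,3,4,5}  [new]
{1,2,3} --b--> {1,2,3,4,5}  [seen]
{1,2,3,4,5} --a--> {1,2,3,4,5}  [seen]
{1,2,3,4,5} --b--> {1,2,3,4,5}  [seen]
{1,2,4,5} --a--> {1,2,3,4,5}  [seen]
{1,2,4,5} --b--> {1,2,3,4}  [new]
{1,3,4,5} --a--> {1,2,3,4,5}  [seen]
{1,3,4,5} --b--> {1,2,3,4,5}  [seen]
{1,2,3,4} --a--> {1,2,3,4,5}  [seen]
{1,2,3,4} --b--> {1,2,3,4,5}  [seen]
Reachable DFA states: {1}, {4}, {2}, {1,2,3,5}, ∅, {1,3,5}, {1,2,3}, {1,2,3,4,5}, {1,2,4,5}, {1,3,4,5}, {1,2,3,4}.
{1,2,3,4,5} is among them.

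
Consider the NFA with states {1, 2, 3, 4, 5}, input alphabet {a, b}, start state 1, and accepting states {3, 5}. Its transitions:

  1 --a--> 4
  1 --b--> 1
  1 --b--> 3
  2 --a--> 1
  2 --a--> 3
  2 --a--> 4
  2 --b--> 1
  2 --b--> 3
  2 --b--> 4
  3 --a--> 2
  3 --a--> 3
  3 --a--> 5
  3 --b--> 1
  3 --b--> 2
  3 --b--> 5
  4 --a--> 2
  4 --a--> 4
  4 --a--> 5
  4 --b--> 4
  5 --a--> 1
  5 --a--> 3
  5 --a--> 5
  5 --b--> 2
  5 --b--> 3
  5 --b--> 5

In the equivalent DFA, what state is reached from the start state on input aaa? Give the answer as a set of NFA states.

{1, 2, 3, 4, 5}

Start: {1}.
δ(1,a) = {4}.
Union: {4}.
After a: {4}.
δ(4,a) = {2, 4, 5}.
Union: {2, 4, 5}.
After a: {2, 4, 5}.
δ(2,a) = {1, 3, 4}; δ(4,a) = {2, 4, 5}; δ(5,a) = {1, 3, 5}.
Union: {1, 2, 3, 4, 5}.
After a: {1, 2, 3, 4, 5}.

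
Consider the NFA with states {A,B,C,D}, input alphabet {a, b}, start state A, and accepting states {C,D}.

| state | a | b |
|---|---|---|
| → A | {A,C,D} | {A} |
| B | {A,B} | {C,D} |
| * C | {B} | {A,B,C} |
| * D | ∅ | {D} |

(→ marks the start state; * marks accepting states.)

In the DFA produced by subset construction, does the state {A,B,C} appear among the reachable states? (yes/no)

no

Start state of the DFA: {A}.
{A} --a--> {A,C,D}  [new]
{A} --b--> {A}  [seen]
{A,C,D} --a--> {A,B,C,D}  [new]
{A,C,D} --b--> {A,B,C,D}  [seen]
{A,B,C,D} --a--> {A,B,C,D}  [seen]
{A,B,C,D} --b--> {A,B,C,D}  [seen]
Reachable DFA states: {A}, {A,C,D}, {A,B,C,D}.
{A,B,C} is not among them.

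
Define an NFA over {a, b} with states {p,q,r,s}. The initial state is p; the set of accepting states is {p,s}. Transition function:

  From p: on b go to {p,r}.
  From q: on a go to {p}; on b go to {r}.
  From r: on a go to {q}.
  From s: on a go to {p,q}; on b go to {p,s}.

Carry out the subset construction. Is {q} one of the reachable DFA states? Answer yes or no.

yes

Start state of the DFA: {p}.
{p} --a--> ∅  [new]
{p} --b--> {p,r}  [new]
∅ --a--> ∅  [seen]
∅ --b--> ∅  [seen]
{p,r} --a--> {q}  [new]
{p,r} --b--> {p,r}  [seen]
{q} --a--> {p}  [seen]
{q} --b--> {r}  [new]
{r} --a--> {q}  [seen]
{r} --b--> ∅  [seen]
Reachable DFA states: {p}, ∅, {p,r}, {q}, {r}.
{q} is among them.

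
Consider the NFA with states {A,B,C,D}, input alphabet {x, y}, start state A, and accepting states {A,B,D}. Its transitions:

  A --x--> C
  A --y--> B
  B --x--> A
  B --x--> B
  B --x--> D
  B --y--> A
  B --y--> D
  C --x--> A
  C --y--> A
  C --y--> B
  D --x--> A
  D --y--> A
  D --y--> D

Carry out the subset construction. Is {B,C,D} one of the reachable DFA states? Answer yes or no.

Start state of the DFA: {A}.
{A} --x--> {C}  [new]
{A} --y--> {B}  [new]
{C} --x--> {A}  [seen]
{C} --y--> {A,B}  [new]
{B} --x--> {A,B,D}  [new]
{B} --y--> {A,D}  [new]
{A,B} --x--> {A,B,C,D}  [new]
{A,B} --y--> {A,B,D}  [seen]
{A,B,D} --x--> {A,B,C,D}  [seen]
{A,B,D} --y--> {A,B,D}  [seen]
{A,D} --x--> {A,C}  [new]
{A,D} --y--> {A,B,D}  [seen]
{A,B,C,D} --x--> {A,B,C,D}  [seen]
{A,B,C,D} --y--> {A,B,D}  [seen]
{A,C} --x--> {A,C}  [seen]
{A,C} --y--> {A,B}  [seen]
Reachable DFA states: {A}, {C}, {B}, {A,B}, {A,B,D}, {A,D}, {A,B,C,D}, {A,C}.
{B,C,D} is not among them.

no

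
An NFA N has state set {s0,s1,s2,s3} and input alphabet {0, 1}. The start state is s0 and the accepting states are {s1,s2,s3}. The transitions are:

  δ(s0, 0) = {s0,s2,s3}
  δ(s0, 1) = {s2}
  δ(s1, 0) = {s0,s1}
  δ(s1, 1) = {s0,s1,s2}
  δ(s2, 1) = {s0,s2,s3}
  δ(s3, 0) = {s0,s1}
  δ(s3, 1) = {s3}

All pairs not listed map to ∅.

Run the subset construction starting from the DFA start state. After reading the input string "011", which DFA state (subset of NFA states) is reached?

Start: {s0}.
δ(s0,0) = {s0,s2,s3}.
Union: {s0,s2,s3}.
After 0: {s0,s2,s3}.
δ(s0,1) = {s2}; δ(s2,1) = {s0,s2,s3}; δ(s3,1) = {s3}.
Union: {s0,s2,s3}.
After 1: {s0,s2,s3}.
δ(s0,1) = {s2}; δ(s2,1) = {s0,s2,s3}; δ(s3,1) = {s3}.
Union: {s0,s2,s3}.
After 1: {s0,s2,s3}.

{s0,s2,s3}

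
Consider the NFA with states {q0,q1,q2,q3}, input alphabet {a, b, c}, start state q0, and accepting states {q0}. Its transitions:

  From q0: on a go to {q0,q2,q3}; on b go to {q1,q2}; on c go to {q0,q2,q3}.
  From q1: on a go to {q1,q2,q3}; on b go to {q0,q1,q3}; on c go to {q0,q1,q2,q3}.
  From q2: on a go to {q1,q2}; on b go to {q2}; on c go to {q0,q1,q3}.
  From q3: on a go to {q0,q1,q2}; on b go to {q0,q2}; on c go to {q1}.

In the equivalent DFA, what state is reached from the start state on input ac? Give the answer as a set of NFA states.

{q0,q1,q2,q3}

Start: {q0}.
δ(q0,a) = {q0,q2,q3}.
Union: {q0,q2,q3}.
After a: {q0,q2,q3}.
δ(q0,c) = {q0,q2,q3}; δ(q2,c) = {q0,q1,q3}; δ(q3,c) = {q1}.
Union: {q0,q1,q2,q3}.
After c: {q0,q1,q2,q3}.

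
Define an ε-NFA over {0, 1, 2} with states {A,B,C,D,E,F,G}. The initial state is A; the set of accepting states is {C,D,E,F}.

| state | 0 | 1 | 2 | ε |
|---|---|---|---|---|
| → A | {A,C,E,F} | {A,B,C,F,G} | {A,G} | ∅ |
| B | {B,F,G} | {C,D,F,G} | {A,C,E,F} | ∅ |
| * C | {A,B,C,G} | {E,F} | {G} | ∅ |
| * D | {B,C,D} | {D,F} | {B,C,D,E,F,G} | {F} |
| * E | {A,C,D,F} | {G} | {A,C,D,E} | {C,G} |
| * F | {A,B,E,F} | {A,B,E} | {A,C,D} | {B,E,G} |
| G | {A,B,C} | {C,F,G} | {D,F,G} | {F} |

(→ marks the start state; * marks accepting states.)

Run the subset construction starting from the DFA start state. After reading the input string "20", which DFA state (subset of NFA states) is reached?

Start: {A}.
δ(A,2) = {A,G}.
Union: {A,G}.
ε-closure gives {A,B,C,E,F,G}.
After 2: {A,B,C,E,F,G}.
δ(A,0) = {A,C,E,F}; δ(B,0) = {B,F,G}; δ(C,0) = {A,B,C,G}; δ(E,0) = {A,C,D,F}; δ(F,0) = {A,B,E,F}; δ(G,0) = {A,B,C}.
Union: {A,B,C,D,E,F,G}.
After 0: {A,B,C,D,E,F,G}.

{A,B,C,D,E,F,G}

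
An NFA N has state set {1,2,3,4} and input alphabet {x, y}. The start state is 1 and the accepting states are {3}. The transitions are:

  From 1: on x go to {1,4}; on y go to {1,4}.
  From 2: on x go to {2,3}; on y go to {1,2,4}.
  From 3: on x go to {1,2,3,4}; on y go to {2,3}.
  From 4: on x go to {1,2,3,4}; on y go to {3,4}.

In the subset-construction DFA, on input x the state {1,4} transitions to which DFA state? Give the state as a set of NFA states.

{1,2,3,4}

δ(1,x) = {1,4}; δ(4,x) = {1,2,3,4}.
Union: {1,2,3,4}.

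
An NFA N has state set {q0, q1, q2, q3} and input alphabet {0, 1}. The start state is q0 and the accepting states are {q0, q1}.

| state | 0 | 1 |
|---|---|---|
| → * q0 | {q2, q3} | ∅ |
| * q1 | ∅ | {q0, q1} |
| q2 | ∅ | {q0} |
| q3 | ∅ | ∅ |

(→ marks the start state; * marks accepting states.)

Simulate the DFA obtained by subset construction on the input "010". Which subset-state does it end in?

{q2, q3}

Start: {q0}.
δ(q0,0) = {q2, q3}.
Union: {q2, q3}.
After 0: {q2, q3}.
δ(q2,1) = {q0}; δ(q3,1) = ∅.
Union: {q0}.
After 1: {q0}.
δ(q0,0) = {q2, q3}.
Union: {q2, q3}.
After 0: {q2, q3}.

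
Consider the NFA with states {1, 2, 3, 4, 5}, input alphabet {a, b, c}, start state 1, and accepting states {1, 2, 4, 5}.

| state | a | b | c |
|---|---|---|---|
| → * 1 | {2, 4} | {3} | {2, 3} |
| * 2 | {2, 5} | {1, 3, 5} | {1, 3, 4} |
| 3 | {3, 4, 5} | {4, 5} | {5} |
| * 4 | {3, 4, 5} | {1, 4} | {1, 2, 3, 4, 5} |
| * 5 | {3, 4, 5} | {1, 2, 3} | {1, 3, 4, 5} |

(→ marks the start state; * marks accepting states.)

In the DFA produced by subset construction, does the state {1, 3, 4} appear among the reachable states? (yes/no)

Start state of the DFA: {1}.
{1} --a--> {2, 4}  [new]
{1} --b--> {3}  [new]
{1} --c--> {2, 3}  [new]
{2, 4} --a--> {2, 3, 4, 5}  [new]
{2, 4} --b--> {1, 3, 4, 5}  [new]
{2, 4} --c--> {1, 2, 3, 4, 5}  [new]
{3} --a--> {3, 4, 5}  [new]
{3} --b--> {4, 5}  [new]
{3} --c--> {5}  [new]
{2, 3} --a--> {2, 3, 4, 5}  [seen]
{2, 3} --b--> {1, 3, 4, 5}  [seen]
{2, 3} --c--> {1, 3, 4, 5}  [seen]
{2, 3, 4, 5} --a--> {2, 3, 4, 5}  [seen]
{2, 3, 4, 5} --b--> {1, 2, 3, 4, 5}  [seen]
{2, 3, 4, 5} --c--> {1, 2, 3, 4, 5}  [seen]
{1, 3, 4, 5} --a--> {2, 3, 4, 5}  [seen]
{1, 3, 4, 5} --b--> {1, 2, 3, 4, 5}  [seen]
{1, 3, 4, 5} --c--> {1, 2, 3, 4, 5}  [seen]
{1, 2, 3, 4, 5} --a--> {2, 3, 4, 5}  [seen]
{1, 2, 3, 4, 5} --b--> {1, 2, 3, 4, 5}  [seen]
{1, 2, 3, 4, 5} --c--> {1, 2, 3, 4, 5}  [seen]
{3, 4, 5} --a--> {3, 4, 5}  [seen]
{3, 4, 5} --b--> {1, 2, 3, 4, 5}  [seen]
{3, 4, 5} --c--> {1, 2, 3, 4, 5}  [seen]
{4, 5} --a--> {3, 4, 5}  [seen]
{4, 5} --b--> {1, 2, 3, 4}  [new]
{4, 5} --c--> {1, 2, 3, 4, 5}  [seen]
{5} --a--> {3, 4, 5}  [seen]
{5} --b--> {1, 2, 3}  [new]
{5} --c--> {1, 3, 4, 5}  [seen]
{1, 2, 3, 4} --a--> {2, 3, 4, 5}  [seen]
{1, 2, 3, 4} --b--> {1, 3, 4, 5}  [seen]
{1, 2, 3, 4} --c--> {1, 2, 3, 4, 5}  [seen]
{1, 2, 3} --a--> {2, 3, 4, 5}  [seen]
{1, 2, 3} --b--> {1, 3, 4, 5}  [seen]
{1, 2, 3} --c--> {1, 2, 3, 4, 5}  [seen]
Reachable DFA states: {1}, {2, 4}, {3}, {2, 3}, {2, 3, 4, 5}, {1, 3, 4, 5}, {1, 2, 3, 4, 5}, {3, 4, 5}, {4, 5}, {5}, {1, 2, 3, 4}, {1, 2, 3}.
{1, 3, 4} is not among them.

no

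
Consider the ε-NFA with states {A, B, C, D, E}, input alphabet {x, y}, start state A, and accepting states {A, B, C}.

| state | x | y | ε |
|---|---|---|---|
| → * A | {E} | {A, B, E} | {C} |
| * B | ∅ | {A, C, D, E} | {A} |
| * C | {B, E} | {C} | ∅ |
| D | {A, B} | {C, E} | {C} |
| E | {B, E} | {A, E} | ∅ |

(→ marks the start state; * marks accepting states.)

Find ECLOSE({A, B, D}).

{A, B, C, D}

Begin with {A, B, D}.
A →ε {C}; add C.
ε-closure = {A, B, C, D}.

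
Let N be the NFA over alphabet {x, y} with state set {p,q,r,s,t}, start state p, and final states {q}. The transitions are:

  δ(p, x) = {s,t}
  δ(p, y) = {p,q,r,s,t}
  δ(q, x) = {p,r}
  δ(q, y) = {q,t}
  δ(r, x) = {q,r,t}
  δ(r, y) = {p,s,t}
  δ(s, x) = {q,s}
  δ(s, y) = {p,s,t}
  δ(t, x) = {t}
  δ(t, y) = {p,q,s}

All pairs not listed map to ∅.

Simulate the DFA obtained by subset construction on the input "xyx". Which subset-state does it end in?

Start: {p}.
δ(p,x) = {s,t}.
Union: {s,t}.
After x: {s,t}.
δ(s,y) = {p,s,t}; δ(t,y) = {p,q,s}.
Union: {p,q,s,t}.
After y: {p,q,s,t}.
δ(p,x) = {s,t}; δ(q,x) = {p,r}; δ(s,x) = {q,s}; δ(t,x) = {t}.
Union: {p,q,r,s,t}.
After x: {p,q,r,s,t}.

{p,q,r,s,t}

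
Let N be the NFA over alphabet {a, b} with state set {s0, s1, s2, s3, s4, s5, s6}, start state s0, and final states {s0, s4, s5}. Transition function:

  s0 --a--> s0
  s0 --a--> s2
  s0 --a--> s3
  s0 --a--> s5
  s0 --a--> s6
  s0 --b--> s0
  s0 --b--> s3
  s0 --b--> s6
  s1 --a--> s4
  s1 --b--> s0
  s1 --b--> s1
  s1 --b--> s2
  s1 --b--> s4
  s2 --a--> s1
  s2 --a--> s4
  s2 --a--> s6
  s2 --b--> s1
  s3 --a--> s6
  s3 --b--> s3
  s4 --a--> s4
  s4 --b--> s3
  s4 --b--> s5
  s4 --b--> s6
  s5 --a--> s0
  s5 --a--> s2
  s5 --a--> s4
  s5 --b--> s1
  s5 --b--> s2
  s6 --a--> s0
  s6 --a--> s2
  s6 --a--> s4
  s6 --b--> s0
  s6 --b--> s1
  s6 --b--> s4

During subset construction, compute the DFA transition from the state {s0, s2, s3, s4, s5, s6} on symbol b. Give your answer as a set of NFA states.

{s0, s1, s2, s3, s4, s5, s6}

δ(s0,b) = {s0, s3, s6}; δ(s2,b) = {s1}; δ(s3,b) = {s3}; δ(s4,b) = {s3, s5, s6}; δ(s5,b) = {s1, s2}; δ(s6,b) = {s0, s1, s4}.
Union: {s0, s1, s2, s3, s4, s5, s6}.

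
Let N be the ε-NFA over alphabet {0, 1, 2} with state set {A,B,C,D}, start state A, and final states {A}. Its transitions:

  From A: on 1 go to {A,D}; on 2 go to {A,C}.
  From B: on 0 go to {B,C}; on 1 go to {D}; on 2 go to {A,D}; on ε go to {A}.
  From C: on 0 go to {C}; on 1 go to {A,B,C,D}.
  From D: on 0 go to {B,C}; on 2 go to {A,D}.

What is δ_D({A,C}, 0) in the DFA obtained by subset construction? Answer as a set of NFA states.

{C}

δ(A,0) = ∅; δ(C,0) = {C}.
Union: {C}.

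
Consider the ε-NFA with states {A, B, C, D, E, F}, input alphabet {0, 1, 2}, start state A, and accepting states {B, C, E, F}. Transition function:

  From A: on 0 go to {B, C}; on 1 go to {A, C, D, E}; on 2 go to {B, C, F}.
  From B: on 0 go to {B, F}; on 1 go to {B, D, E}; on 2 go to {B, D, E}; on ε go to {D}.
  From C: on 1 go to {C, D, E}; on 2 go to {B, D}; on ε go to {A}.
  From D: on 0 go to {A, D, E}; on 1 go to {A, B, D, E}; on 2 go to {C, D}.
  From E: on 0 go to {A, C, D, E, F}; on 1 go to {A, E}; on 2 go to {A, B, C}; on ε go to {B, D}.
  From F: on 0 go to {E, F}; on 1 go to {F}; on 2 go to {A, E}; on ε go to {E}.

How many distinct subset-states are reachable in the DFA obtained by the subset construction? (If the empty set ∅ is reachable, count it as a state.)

Start state of the DFA: {A} (ε-closure of the NFA start).
{A} --0--> {A, B, C, D}  [new]
{A} --1--> {A, B, C, D, E}  [new]
{A} --2--> {A, B, C, D, E, F}  [new]
{A, B, C, D} --0--> {A, B, C, D, E, F}  [seen]
{A, B, C, D} --1--> {A, B, C, D, E}  [seen]
{A, B, C, D} --2--> {A, B, C, D, E, F}  [seen]
{A, B, C, D, E} --0--> {A, B, C, D, E, F}  [seen]
{A, B, C, D, E} --1--> {A, B, C, D, E}  [seen]
{A, B, C, D, E} --2--> {A, B, C, D, E, F}  [seen]
{A, B, C, D, E, F} --0--> {A, B, C, D, E, F}  [seen]
{A, B, C, D, E, F} --1--> {A, B, C, D, E, F}  [seen]
{A, B, C, D, E, F} --2--> {A, B, C, D, E, F}  [seen]
Reachable DFA states: {A}, {A, B, C, D}, {A, B, C, D, E}, {A, B, C, D, E, F}.

4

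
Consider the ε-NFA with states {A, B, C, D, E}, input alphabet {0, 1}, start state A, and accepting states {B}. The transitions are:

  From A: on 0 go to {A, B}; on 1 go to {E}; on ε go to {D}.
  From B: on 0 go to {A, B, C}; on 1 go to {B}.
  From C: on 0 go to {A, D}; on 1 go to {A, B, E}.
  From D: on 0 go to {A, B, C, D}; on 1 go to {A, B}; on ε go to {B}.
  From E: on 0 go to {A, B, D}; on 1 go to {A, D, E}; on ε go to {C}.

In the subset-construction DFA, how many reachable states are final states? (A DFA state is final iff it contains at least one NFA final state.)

Start state of the DFA: {A, B, D} (ε-closure of the NFA start).
{A, B, D} --0--> {A, B, C, D}  [new]
{A, B, D} --1--> {A, B, C, D, E}  [new]
{A, B, C, D} --0--> {A, B, C, D}  [seen]
{A, B, C, D} --1--> {A, B, C, D, E}  [seen]
{A, B, C, D, E} --0--> {A, B, C, D}  [seen]
{A, B, C, D, E} --1--> {A, B, C, D, E}  [seen]
Reachable DFA states: {A, B, D}, {A, B, C, D}, {A, B, C, D, E}.
Accepting DFA states (contain an NFA accepting state): {A, B, D}, {A, B, C, D}, {A, B, C, D, E}.

3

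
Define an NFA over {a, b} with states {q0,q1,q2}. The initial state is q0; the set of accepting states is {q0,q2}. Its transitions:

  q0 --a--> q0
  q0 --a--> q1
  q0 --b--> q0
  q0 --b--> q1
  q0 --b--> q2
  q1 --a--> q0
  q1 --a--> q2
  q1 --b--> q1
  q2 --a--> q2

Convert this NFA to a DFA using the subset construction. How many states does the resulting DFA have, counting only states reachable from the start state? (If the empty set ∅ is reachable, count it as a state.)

3

Start state of the DFA: {q0}.
{q0} --a--> {q0,q1}  [new]
{q0} --b--> {q0,q1,q2}  [new]
{q0,q1} --a--> {q0,q1,q2}  [seen]
{q0,q1} --b--> {q0,q1,q2}  [seen]
{q0,q1,q2} --a--> {q0,q1,q2}  [seen]
{q0,q1,q2} --b--> {q0,q1,q2}  [seen]
Reachable DFA states: {q0}, {q0,q1}, {q0,q1,q2}.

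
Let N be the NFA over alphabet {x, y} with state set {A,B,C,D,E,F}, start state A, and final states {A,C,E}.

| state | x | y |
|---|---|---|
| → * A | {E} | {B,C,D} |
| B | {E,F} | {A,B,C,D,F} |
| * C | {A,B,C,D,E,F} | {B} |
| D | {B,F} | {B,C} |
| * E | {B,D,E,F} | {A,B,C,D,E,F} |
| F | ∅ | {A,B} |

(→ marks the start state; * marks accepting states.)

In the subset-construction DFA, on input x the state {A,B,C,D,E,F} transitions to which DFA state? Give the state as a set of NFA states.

δ(A,x) = {E}; δ(B,x) = {E,F}; δ(C,x) = {A,B,C,D,E,F}; δ(D,x) = {B,F}; δ(E,x) = {B,D,E,F}; δ(F,x) = ∅.
Union: {A,B,C,D,E,F}.

{A,B,C,D,E,F}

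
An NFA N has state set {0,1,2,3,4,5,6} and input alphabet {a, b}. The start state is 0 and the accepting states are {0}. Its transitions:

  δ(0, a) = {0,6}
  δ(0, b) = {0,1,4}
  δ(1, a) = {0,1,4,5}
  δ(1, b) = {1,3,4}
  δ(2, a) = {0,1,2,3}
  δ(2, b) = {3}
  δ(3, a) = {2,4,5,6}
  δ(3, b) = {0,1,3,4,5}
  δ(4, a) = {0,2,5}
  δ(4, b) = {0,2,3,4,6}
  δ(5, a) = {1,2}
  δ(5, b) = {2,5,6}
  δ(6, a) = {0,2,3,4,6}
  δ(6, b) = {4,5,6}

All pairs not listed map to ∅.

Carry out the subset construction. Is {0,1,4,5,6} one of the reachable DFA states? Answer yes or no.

yes

Start state of the DFA: {0}.
{0} --a--> {0,6}  [new]
{0} --b--> {0,1,4}  [new]
{0,6} --a--> {0,2,3,4,6}  [new]
{0,6} --b--> {0,1,4,5,6}  [new]
{0,1,4} --a--> {0,1,2,4,5,6}  [new]
{0,1,4} --b--> {0,1,2,3,4,6}  [new]
{0,2,3,4,6} --a--> {0,1,2,3,4,5,6}  [new]
{0,2,3,4,6} --b--> {0,1,2,3,4,5,6}  [seen]
{0,1,4,5,6} --a--> {0,1,2,3,4,5,6}  [seen]
{0,1,4,5,6} --b--> {0,1,2,3,4,5,6}  [seen]
{0,1,2,4,5,6} --a--> {0,1,2,3,4,5,6}  [seen]
{0,1,2,4,5,6} --b--> {0,1,2,3,4,5,6}  [seen]
{0,1,2,3,4,6} --a--> {0,1,2,3,4,5,6}  [seen]
{0,1,2,3,4,6} --b--> {0,1,2,3,4,5,6}  [seen]
{0,1,2,3,4,5,6} --a--> {0,1,2,3,4,5,6}  [seen]
{0,1,2,3,4,5,6} --b--> {0,1,2,3,4,5,6}  [seen]
Reachable DFA states: {0}, {0,6}, {0,1,4}, {0,2,3,4,6}, {0,1,4,5,6}, {0,1,2,4,5,6}, {0,1,2,3,4,6}, {0,1,2,3,4,5,6}.
{0,1,4,5,6} is among them.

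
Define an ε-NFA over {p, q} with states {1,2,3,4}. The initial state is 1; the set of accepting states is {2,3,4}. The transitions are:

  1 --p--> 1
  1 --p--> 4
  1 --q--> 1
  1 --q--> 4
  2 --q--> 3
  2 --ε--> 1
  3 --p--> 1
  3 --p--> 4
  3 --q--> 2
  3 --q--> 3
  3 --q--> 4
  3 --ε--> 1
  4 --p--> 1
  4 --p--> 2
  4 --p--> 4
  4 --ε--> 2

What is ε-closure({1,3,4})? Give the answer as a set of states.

{1,2,3,4}

Begin with {1,3,4}.
4 →ε {2}; add 2.
ε-closure = {1,2,3,4}.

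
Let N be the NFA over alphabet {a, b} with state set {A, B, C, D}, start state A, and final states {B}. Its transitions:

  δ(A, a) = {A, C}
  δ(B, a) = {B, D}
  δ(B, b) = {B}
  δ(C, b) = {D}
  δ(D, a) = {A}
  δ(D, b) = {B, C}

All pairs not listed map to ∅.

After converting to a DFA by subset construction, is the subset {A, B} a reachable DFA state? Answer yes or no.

Start state of the DFA: {A}.
{A} --a--> {A, C}  [new]
{A} --b--> ∅  [new]
{A, C} --a--> {A, C}  [seen]
{A, C} --b--> {D}  [new]
∅ --a--> ∅  [seen]
∅ --b--> ∅  [seen]
{D} --a--> {A}  [seen]
{D} --b--> {B, C}  [new]
{B, C} --a--> {B, D}  [new]
{B, C} --b--> {B, D}  [seen]
{B, D} --a--> {A, B, D}  [new]
{B, D} --b--> {B, C}  [seen]
{A, B, D} --a--> {A, B, C, D}  [new]
{A, B, D} --b--> {B, C}  [seen]
{A, B, C, D} --a--> {A, B, C, D}  [seen]
{A, B, C, D} --b--> {B, C, D}  [new]
{B, C, D} --a--> {A, B, D}  [seen]
{B, C, D} --b--> {B, C, D}  [seen]
Reachable DFA states: {A}, {A, C}, ∅, {D}, {B, C}, {B, D}, {A, B, D}, {A, B, C, D}, {B, C, D}.
{A, B} is not among them.

no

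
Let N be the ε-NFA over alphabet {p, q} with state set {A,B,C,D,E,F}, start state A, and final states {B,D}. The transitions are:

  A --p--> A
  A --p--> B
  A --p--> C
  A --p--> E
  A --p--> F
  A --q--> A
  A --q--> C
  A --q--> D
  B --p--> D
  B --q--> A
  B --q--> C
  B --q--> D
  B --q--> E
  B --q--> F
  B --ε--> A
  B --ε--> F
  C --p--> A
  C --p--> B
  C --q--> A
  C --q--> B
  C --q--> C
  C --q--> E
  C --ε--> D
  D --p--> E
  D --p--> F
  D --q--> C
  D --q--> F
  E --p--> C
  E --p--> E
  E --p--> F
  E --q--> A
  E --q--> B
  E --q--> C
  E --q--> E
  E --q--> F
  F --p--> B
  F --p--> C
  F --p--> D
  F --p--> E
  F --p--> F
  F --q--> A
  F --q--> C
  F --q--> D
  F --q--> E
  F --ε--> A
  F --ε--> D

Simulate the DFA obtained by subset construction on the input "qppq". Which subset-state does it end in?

{A,B,C,D,E,F}

Start: {A}.
δ(A,q) = {A,C,D}.
Union: {A,C,D}.
After q: {A,C,D}.
δ(A,p) = {A,B,C,E,F}; δ(C,p) = {A,B}; δ(D,p) = {E,F}.
Union: {A,B,C,E,F}.
ε-closure gives {A,B,C,D,E,F}.
After p: {A,B,C,D,E,F}.
δ(A,p) = {A,B,C,E,F}; δ(B,p) = {D}; δ(C,p) = {A,B}; δ(D,p) = {E,F}; δ(E,p) = {C,E,F}; δ(F,p) = {B,C,D,E,F}.
Union: {A,B,C,D,E,F}.
After p: {A,B,C,D,E,F}.
δ(A,q) = {A,C,D}; δ(B,q) = {A,C,D,E,F}; δ(C,q) = {A,B,C,E}; δ(D,q) = {C,F}; δ(E,q) = {A,B,C,E,F}; δ(F,q) = {A,C,D,E}.
Union: {A,B,C,D,E,F}.
After q: {A,B,C,D,E,F}.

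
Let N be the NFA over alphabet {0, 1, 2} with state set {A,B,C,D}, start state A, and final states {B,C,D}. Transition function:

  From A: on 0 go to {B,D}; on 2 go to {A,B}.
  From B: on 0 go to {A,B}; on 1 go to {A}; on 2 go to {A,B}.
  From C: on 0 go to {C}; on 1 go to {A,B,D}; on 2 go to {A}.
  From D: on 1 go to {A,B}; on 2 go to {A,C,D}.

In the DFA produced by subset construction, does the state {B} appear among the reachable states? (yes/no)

no

Start state of the DFA: {A}.
{A} --0--> {B,D}  [new]
{A} --1--> ∅  [new]
{A} --2--> {A,B}  [new]
{B,D} --0--> {A,B}  [seen]
{B,D} --1--> {A,B}  [seen]
{B,D} --2--> {A,B,C,D}  [new]
∅ --0--> ∅  [seen]
∅ --1--> ∅  [seen]
∅ --2--> ∅  [seen]
{A,B} --0--> {A,B,D}  [new]
{A,B} --1--> {A}  [seen]
{A,B} --2--> {A,B}  [seen]
{A,B,C,D} --0--> {A,B,C,D}  [seen]
{A,B,C,D} --1--> {A,B,D}  [seen]
{A,B,C,D} --2--> {A,B,C,D}  [seen]
{A,B,D} --0--> {A,B,D}  [seen]
{A,B,D} --1--> {A,B}  [seen]
{A,B,D} --2--> {A,B,C,D}  [seen]
Reachable DFA states: {A}, {B,D}, ∅, {A,B}, {A,B,C,D}, {A,B,D}.
{B} is not among them.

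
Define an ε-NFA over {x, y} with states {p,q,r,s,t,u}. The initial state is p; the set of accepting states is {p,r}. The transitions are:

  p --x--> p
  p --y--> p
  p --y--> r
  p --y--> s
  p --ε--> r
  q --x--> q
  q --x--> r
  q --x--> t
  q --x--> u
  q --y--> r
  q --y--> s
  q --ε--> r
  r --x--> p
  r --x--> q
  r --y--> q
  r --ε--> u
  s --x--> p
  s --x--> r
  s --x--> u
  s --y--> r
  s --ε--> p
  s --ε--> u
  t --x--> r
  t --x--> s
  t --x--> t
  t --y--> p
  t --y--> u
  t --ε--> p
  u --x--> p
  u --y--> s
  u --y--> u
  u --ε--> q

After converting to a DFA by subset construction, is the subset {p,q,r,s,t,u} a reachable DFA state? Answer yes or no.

Start state of the DFA: {p,q,r,u} (ε-closure of the NFA start).
{p,q,r,u} --x--> {p,q,r,t,u}  [new]
{p,q,r,u} --y--> {p,q,r,s,u}  [new]
{p,q,r,t,u} --x--> {p,q,r,s,t,u}  [new]
{p,q,r,t,u} --y--> {p,q,r,s,u}  [seen]
{p,q,r,s,u} --x--> {p,q,r,t,u}  [seen]
{p,q,r,s,u} --y--> {p,q,r,s,u}  [seen]
{p,q,r,s,t,u} --x--> {p,q,r,s,t,u}  [seen]
{p,q,r,s,t,u} --y--> {p,q,r,s,u}  [seen]
Reachable DFA states: {p,q,r,u}, {p,q,r,t,u}, {p,q,r,s,u}, {p,q,r,s,t,u}.
{p,q,r,s,t,u} is among them.

yes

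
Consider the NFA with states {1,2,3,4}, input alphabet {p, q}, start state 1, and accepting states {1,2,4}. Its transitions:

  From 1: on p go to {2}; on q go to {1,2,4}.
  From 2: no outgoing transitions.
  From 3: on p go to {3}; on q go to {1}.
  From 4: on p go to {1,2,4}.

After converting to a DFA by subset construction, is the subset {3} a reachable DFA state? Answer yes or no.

no

Start state of the DFA: {1}.
{1} --p--> {2}  [new]
{1} --q--> {1,2,4}  [new]
{2} --p--> ∅  [new]
{2} --q--> ∅  [seen]
{1,2,4} --p--> {1,2,4}  [seen]
{1,2,4} --q--> {1,2,4}  [seen]
∅ --p--> ∅  [seen]
∅ --q--> ∅  [seen]
Reachable DFA states: {1}, {2}, {1,2,4}, ∅.
{3} is not among them.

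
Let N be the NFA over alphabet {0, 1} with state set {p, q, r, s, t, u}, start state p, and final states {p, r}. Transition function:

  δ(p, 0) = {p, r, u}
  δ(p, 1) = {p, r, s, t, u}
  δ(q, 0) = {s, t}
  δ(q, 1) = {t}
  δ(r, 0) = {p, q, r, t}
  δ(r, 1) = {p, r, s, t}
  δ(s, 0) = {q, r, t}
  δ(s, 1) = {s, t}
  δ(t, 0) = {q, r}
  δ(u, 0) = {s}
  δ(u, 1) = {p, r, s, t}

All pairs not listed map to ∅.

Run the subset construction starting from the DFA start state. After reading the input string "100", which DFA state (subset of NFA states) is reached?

Start: {p}.
δ(p,1) = {p, r, s, t, u}.
Union: {p, r, s, t, u}.
After 1: {p, r, s, t, u}.
δ(p,0) = {p, r, u}; δ(r,0) = {p, q, r, t}; δ(s,0) = {q, r, t}; δ(t,0) = {q, r}; δ(u,0) = {s}.
Union: {p, q, r, s, t, u}.
After 0: {p, q, r, s, t, u}.
δ(p,0) = {p, r, u}; δ(q,0) = {s, t}; δ(r,0) = {p, q, r, t}; δ(s,0) = {q, r, t}; δ(t,0) = {q, r}; δ(u,0) = {s}.
Union: {p, q, r, s, t, u}.
After 0: {p, q, r, s, t, u}.

{p, q, r, s, t, u}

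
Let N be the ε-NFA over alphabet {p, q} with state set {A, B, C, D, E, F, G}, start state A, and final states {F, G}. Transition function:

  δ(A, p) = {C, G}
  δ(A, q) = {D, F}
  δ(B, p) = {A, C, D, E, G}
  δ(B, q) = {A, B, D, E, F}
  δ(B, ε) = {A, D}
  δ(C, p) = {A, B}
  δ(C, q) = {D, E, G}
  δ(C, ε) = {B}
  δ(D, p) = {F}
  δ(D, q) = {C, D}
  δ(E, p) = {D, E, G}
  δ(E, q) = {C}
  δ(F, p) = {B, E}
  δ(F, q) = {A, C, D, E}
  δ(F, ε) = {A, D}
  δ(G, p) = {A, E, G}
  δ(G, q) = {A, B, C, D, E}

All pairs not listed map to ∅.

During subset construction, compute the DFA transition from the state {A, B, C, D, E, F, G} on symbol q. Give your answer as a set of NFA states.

δ(A,q) = {D, F}; δ(B,q) = {A, B, D, E, F}; δ(C,q) = {D, E, G}; δ(D,q) = {C, D}; δ(E,q) = {C}; δ(F,q) = {A, C, D, E}; δ(G,q) = {A, B, C, D, E}.
Union: {A, B, C, D, E, F, G}.

{A, B, C, D, E, F, G}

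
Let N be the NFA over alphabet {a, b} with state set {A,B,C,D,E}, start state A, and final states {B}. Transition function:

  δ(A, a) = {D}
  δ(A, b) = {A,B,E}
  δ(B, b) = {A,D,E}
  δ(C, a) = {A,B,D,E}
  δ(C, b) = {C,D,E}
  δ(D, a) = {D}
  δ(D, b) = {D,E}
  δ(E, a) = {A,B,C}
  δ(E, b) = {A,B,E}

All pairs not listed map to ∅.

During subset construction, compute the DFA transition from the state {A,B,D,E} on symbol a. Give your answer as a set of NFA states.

δ(A,a) = {D}; δ(B,a) = ∅; δ(D,a) = {D}; δ(E,a) = {A,B,C}.
Union: {A,B,C,D}.

{A,B,C,D}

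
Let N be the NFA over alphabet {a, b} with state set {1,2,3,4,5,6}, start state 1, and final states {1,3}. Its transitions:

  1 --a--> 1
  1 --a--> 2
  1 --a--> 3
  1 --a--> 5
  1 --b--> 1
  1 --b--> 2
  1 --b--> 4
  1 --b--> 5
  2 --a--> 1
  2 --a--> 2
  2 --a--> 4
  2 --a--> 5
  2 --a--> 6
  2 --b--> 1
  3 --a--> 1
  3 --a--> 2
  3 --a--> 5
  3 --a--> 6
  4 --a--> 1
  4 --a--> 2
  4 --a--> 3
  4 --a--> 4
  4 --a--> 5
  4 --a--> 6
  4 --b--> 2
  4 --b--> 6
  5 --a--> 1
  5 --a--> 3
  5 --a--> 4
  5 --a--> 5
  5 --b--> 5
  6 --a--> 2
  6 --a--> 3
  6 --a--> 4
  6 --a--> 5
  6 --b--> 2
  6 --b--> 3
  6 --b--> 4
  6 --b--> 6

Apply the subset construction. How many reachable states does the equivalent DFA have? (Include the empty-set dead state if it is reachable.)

5

Start state of the DFA: {1}.
{1} --a--> {1,2,3,5}  [new]
{1} --b--> {1,2,4,5}  [new]
{1,2,3,5} --a--> {1,2,3,4,5,6}  [new]
{1,2,3,5} --b--> {1,2,4,5}  [seen]
{1,2,4,5} --a--> {1,2,3,4,5,6}  [seen]
{1,2,4,5} --b--> {1,2,4,5,6}  [new]
{1,2,3,4,5,6} --a--> {1,2,3,4,5,6}  [seen]
{1,2,3,4,5,6} --b--> {1,2,3,4,5,6}  [seen]
{1,2,4,5,6} --a--> {1,2,3,4,5,6}  [seen]
{1,2,4,5,6} --b--> {1,2,3,4,5,6}  [seen]
Reachable DFA states: {1}, {1,2,3,5}, {1,2,4,5}, {1,2,3,4,5,6}, {1,2,4,5,6}.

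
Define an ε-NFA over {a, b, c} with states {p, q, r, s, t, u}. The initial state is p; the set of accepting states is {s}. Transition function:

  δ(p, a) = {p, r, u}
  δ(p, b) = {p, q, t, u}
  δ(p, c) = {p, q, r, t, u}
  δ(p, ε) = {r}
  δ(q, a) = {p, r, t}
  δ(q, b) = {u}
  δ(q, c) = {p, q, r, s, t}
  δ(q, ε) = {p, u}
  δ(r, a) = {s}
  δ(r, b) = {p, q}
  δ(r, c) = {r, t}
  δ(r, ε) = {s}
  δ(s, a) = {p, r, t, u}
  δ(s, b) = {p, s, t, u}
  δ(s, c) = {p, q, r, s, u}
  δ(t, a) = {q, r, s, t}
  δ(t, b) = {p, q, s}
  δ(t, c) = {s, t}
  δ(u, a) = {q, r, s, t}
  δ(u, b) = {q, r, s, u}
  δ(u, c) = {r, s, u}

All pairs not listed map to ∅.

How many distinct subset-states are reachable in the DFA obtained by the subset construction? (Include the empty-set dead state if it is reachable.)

3

Start state of the DFA: {p, r, s} (ε-closure of the NFA start).
{p, r, s} --a--> {p, r, s, t, u}  [new]
{p, r, s} --b--> {p, q, r, s, t, u}  [new]
{p, r, s} --c--> {p, q, r, s, t, u}  [seen]
{p, r, s, t, u} --a--> {p, q, r, s, t, u}  [seen]
{p, r, s, t, u} --b--> {p, q, r, s, t, u}  [seen]
{p, r, s, t, u} --c--> {p, q, r, s, t, u}  [seen]
{p, q, r, s, t, u} --a--> {p, q, r, s, t, u}  [seen]
{p, q, r, s, t, u} --b--> {p, q, r, s, t, u}  [seen]
{p, q, r, s, t, u} --c--> {p, q, r, s, t, u}  [seen]
Reachable DFA states: {p, r, s}, {p, r, s, t, u}, {p, q, r, s, t, u}.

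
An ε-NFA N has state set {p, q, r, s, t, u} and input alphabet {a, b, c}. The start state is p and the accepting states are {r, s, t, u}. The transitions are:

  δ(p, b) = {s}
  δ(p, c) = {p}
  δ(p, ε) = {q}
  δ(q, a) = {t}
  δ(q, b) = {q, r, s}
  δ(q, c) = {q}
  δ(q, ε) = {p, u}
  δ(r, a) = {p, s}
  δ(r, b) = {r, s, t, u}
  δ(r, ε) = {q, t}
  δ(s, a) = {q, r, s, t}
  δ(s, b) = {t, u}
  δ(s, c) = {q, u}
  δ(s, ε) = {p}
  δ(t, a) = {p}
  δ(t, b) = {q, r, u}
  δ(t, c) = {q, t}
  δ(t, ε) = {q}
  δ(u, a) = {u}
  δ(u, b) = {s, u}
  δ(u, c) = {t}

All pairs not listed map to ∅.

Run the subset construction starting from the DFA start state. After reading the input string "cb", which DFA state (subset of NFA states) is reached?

{p, q, r, s, t, u}

Start: {p, q, u}.
δ(p,c) = {p}; δ(q,c) = {q}; δ(u,c) = {t}.
Union: {p, q, t}.
ε-closure gives {p, q, t, u}.
After c: {p, q, t, u}.
δ(p,b) = {s}; δ(q,b) = {q, r, s}; δ(t,b) = {q, r, u}; δ(u,b) = {s, u}.
Union: {q, r, s, u}.
ε-closure gives {p, q, r, s, t, u}.
After b: {p, q, r, s, t, u}.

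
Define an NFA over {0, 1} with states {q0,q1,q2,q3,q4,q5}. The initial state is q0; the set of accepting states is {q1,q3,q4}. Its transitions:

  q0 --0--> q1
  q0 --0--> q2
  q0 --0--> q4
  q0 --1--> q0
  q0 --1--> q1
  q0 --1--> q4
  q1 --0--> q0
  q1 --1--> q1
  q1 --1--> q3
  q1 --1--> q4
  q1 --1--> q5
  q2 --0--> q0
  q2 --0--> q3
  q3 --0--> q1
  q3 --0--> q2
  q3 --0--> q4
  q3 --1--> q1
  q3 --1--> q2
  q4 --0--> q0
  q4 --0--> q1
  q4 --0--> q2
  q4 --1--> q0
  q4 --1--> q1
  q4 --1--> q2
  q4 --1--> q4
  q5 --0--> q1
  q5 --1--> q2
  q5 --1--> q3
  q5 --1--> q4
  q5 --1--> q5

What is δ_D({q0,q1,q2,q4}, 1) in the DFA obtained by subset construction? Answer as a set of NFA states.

δ(q0,1) = {q0,q1,q4}; δ(q1,1) = {q1,q3,q4,q5}; δ(q2,1) = ∅; δ(q4,1) = {q0,q1,q2,q4}.
Union: {q0,q1,q2,q3,q4,q5}.

{q0,q1,q2,q3,q4,q5}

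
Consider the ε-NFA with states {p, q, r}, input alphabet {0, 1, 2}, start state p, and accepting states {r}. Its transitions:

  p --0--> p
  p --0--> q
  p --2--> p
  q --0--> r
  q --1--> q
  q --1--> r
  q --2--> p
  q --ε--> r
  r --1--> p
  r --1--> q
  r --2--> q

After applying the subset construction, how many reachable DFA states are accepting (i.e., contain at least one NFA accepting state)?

Start state of the DFA: {p} (ε-closure of the NFA start).
{p} --0--> {p, q, r}  [new]
{p} --1--> ∅  [new]
{p} --2--> {p}  [seen]
{p, q, r} --0--> {p, q, r}  [seen]
{p, q, r} --1--> {p, q, r}  [seen]
{p, q, r} --2--> {p, q, r}  [seen]
∅ --0--> ∅  [seen]
∅ --1--> ∅  [seen]
∅ --2--> ∅  [seen]
Reachable DFA states: {p}, {p, q, r}, ∅.
Accepting DFA states (contain an NFA accepting state): {p, q, r}.

1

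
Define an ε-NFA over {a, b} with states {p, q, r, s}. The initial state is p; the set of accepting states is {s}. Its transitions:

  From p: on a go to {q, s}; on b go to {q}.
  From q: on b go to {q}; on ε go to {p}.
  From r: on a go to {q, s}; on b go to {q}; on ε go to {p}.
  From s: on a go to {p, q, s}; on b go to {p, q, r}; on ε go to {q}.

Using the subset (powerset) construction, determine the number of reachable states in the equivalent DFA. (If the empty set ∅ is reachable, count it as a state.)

Start state of the DFA: {p} (ε-closure of the NFA start).
{p} --a--> {p, q, s}  [new]
{p} --b--> {p, q}  [new]
{p, q, s} --a--> {p, q, s}  [seen]
{p, q, s} --b--> {p, q, r}  [new]
{p, q} --a--> {p, q, s}  [seen]
{p, q} --b--> {p, q}  [seen]
{p, q, r} --a--> {p, q, s}  [seen]
{p, q, r} --b--> {p, q}  [seen]
Reachable DFA states: {p}, {p, q, s}, {p, q}, {p, q, r}.

4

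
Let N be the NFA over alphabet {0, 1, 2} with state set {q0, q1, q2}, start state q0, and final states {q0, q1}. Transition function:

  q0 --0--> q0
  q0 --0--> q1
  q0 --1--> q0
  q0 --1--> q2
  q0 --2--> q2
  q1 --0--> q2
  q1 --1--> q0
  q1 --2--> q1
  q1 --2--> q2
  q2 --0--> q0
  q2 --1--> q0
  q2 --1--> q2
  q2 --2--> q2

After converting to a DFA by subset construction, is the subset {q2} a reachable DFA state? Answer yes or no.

Start state of the DFA: {q0}.
{q0} --0--> {q0, q1}  [new]
{q0} --1--> {q0, q2}  [new]
{q0} --2--> {q2}  [new]
{q0, q1} --0--> {q0, q1, q2}  [new]
{q0, q1} --1--> {q0, q2}  [seen]
{q0, q1} --2--> {q1, q2}  [new]
{q0, q2} --0--> {q0, q1}  [seen]
{q0, q2} --1--> {q0, q2}  [seen]
{q0, q2} --2--> {q2}  [seen]
{q2} --0--> {q0}  [seen]
{q2} --1--> {q0, q2}  [seen]
{q2} --2--> {q2}  [seen]
{q0, q1, q2} --0--> {q0, q1, q2}  [seen]
{q0, q1, q2} --1--> {q0, q2}  [seen]
{q0, q1, q2} --2--> {q1, q2}  [seen]
{q1, q2} --0--> {q0, q2}  [seen]
{q1, q2} --1--> {q0, q2}  [seen]
{q1, q2} --2--> {q1, q2}  [seen]
Reachable DFA states: {q0}, {q0, q1}, {q0, q2}, {q2}, {q0, q1, q2}, {q1, q2}.
{q2} is among them.

yes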